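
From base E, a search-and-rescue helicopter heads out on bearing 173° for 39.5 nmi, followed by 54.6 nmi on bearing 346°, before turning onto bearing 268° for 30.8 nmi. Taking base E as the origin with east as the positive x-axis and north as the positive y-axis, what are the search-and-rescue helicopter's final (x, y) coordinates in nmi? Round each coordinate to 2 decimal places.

(-39.18, 12.70)

Leg 1 (173°, 39.5 nmi): east 39.5 sin 173° = 4.81, north 39.5 cos 173° = -39.21
Leg 2 (346°, 54.6 nmi): east 54.6 sin 346° = -13.21, north 54.6 cos 346° = 52.98
Leg 3 (268°, 30.8 nmi): east 30.8 sin 268° = -30.78, north 30.8 cos 268° = -1.07
Summing: -39.18 nmi east, 12.70 nmi north → (-39.18, 12.70).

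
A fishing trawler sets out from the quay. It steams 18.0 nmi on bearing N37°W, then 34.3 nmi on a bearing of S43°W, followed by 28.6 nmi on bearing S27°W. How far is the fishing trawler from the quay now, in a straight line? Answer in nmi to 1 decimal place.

Leg 1 (N37°W, 18.0 nmi): east 18.0 sin 323° = -10.83, north 18.0 cos 323° = 14.38
Leg 2 (S43°W, 34.3 nmi): east 34.3 sin 223° = -23.39, north 34.3 cos 223° = -25.09
Leg 3 (S27°W, 28.6 nmi): east 28.6 sin 207° = -12.98, north 28.6 cos 207° = -25.48
Net: -47.21 east, -36.19 north. Distance = √((-47.21)² + (-36.19)²) = 59.486 nmi.

59.5 nmi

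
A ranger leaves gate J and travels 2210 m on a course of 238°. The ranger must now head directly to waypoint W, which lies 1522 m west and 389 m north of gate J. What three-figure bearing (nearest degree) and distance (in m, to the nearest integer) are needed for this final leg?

013°, 1599 m

Leg 1 (238°, 2210 m): east 2210 sin 238° = -1874.19, north 2210 cos 238° = -1171.12
Current position: (-1874.19, -1171.12). Target: (-1522, 389). Remaining: Δeast = 352.19, Δnorth = 1560.12.
Bearing = atan2(352.19, 1560.12) mod 360° = 12.72°; distance = √((352.19)² + (1560.12)²) = 1599.379 m.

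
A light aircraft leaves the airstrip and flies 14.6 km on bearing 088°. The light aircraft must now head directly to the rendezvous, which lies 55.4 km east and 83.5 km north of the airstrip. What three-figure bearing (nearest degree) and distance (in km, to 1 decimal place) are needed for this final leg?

Leg 1 (088°, 14.6 km): east 14.6 sin 88° = 14.59, north 14.6 cos 88° = 0.51
Current position: (14.59, 0.51). Target: (55.4, 83.5). Remaining: Δeast = 40.81, Δnorth = 82.99.
Bearing = atan2(40.81, 82.99) mod 360° = 26.18°; distance = √((40.81)² + (82.99)²) = 92.481 km.

026°, 92.5 km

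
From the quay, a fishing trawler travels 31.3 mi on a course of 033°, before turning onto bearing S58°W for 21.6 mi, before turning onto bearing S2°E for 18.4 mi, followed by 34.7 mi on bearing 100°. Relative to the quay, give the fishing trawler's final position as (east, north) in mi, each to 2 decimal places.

Leg 1 (033°, 31.3 mi): east 31.3 sin 33° = 17.05, north 31.3 cos 33° = 26.25
Leg 2 (S58°W, 21.6 mi): east 21.6 sin 238° = -18.32, north 21.6 cos 238° = -11.45
Leg 3 (S2°E, 18.4 mi): east 18.4 sin 178° = 0.64, north 18.4 cos 178° = -18.39
Leg 4 (100°, 34.7 mi): east 34.7 sin 100° = 34.17, north 34.7 cos 100° = -6.03
Summing: 33.54 mi east, -9.61 mi north → (33.54, -9.61).

(33.54, -9.61)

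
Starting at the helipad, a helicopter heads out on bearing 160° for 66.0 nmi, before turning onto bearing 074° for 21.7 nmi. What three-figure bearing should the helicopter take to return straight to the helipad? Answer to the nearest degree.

322°

Leg 1 (160°, 66.0 nmi): east 66.0 sin 160° = 22.57, north 66.0 cos 160° = -62.02
Leg 2 (074°, 21.7 nmi): east 21.7 sin 74° = 20.86, north 21.7 cos 74° = 5.98
Net displacement: 43.43 east, -56.04 north. Direction back to start is (-43.43, 56.04): bearing = atan2(-43.43, 56.04) mod 360° = 322.22° ≈ 322°.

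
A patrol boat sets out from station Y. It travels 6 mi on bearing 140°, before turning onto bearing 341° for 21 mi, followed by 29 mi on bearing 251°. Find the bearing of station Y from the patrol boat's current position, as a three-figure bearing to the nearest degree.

Leg 1 (140°, 6 mi): east 6 sin 140° = 3.86, north 6 cos 140° = -4.60
Leg 2 (341°, 21 mi): east 21 sin 341° = -6.84, north 21 cos 341° = 19.86
Leg 3 (251°, 29 mi): east 29 sin 251° = -27.42, north 29 cos 251° = -9.44
Net displacement: -30.40 east, 5.82 north. Direction back to start is (30.40, -5.82): bearing = atan2(30.40, -5.82) mod 360° = 100.83° ≈ 101°.

101°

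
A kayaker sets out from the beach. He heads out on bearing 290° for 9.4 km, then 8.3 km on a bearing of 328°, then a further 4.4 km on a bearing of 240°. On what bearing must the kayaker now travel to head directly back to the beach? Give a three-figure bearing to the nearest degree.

Leg 1 (290°, 9.4 km): east 9.4 sin 290° = -8.83, north 9.4 cos 290° = 3.21
Leg 2 (328°, 8.3 km): east 8.3 sin 328° = -4.40, north 8.3 cos 328° = 7.04
Leg 3 (240°, 4.4 km): east 4.4 sin 240° = -3.81, north 4.4 cos 240° = -2.20
Net displacement: -17.04 east, 8.05 north. Direction back to start is (17.04, -8.05): bearing = atan2(17.04, -8.05) mod 360° = 115.29° ≈ 115°.

115°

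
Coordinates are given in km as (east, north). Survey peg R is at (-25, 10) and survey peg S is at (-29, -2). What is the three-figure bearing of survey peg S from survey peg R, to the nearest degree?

Δeast = -29 − -25 = -4.00; Δnorth = -2 − 10 = -12.00.
Bearing = atan2(Δeast, Δnorth) mod 360° = 198.43° ≈ 198°.

198°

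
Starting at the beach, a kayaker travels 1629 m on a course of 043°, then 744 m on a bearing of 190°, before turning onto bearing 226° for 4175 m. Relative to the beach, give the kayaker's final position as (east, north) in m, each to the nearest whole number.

Leg 1 (043°, 1629 m): east 1629 sin 43° = 1110.98, north 1629 cos 43° = 1191.38
Leg 2 (190°, 744 m): east 744 sin 190° = -129.19, north 744 cos 190° = -732.70
Leg 3 (226°, 4175 m): east 4175 sin 226° = -3003.24, north 4175 cos 226° = -2900.20
Summing: -2021.46 m east, -2441.52 m north → (-2021, -2442).

(-2021, -2442)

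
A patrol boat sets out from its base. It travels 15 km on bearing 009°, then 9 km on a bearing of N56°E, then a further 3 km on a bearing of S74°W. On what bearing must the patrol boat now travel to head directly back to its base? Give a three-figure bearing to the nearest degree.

Leg 1 (009°, 15 km): east 15 sin 9° = 2.35, north 15 cos 9° = 14.82
Leg 2 (N56°E, 9 km): east 9 sin 56° = 7.46, north 9 cos 56° = 5.03
Leg 3 (S74°W, 3 km): east 3 sin 254° = -2.88, north 3 cos 254° = -0.83
Net displacement: 6.92 east, 19.02 north. Direction back to start is (-6.92, -19.02): bearing = atan2(-6.92, -19.02) mod 360° = 200.00° ≈ 200°.

200°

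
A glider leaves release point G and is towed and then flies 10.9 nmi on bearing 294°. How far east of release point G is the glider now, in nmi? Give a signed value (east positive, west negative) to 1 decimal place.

Leg 1 (294°, 10.9 nmi): east 10.9 sin 294° = -9.96, north 10.9 cos 294° = 4.43
Net east component: -9.96 nmi.

-10.0 nmi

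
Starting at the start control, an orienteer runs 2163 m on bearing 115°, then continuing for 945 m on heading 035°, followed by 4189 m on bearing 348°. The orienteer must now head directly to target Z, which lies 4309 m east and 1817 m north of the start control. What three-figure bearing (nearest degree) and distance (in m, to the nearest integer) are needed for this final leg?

Leg 1 (115°, 2163 m): east 2163 sin 115° = 1960.34, north 2163 cos 115° = -914.12
Leg 2 (035°, 945 m): east 945 sin 35° = 542.03, north 945 cos 35° = 774.10
Leg 3 (348°, 4189 m): east 4189 sin 348° = -870.94, north 4189 cos 348° = 4097.46
Current position: (1631.43, 3957.44). Target: (4309, 1817). Remaining: Δeast = 2677.57, Δnorth = -2140.44.
Bearing = atan2(2677.57, -2140.44) mod 360° = 128.64°; distance = √((2677.57)² + (-2140.44)²) = 3427.950 m.

129°, 3428 m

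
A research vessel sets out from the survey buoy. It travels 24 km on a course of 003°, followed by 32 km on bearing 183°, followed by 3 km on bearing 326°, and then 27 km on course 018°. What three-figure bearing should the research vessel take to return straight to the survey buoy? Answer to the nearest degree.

197°

Leg 1 (003°, 24 km): east 24 sin 3° = 1.26, north 24 cos 3° = 23.97
Leg 2 (183°, 32 km): east 32 sin 183° = -1.67, north 32 cos 183° = -31.96
Leg 3 (326°, 3 km): east 3 sin 326° = -1.68, north 3 cos 326° = 2.49
Leg 4 (018°, 27 km): east 27 sin 18° = 8.34, north 27 cos 18° = 25.68
Net displacement: 6.25 east, 20.18 north. Direction back to start is (-6.25, -20.18): bearing = atan2(-6.25, -20.18) mod 360° = 197.20° ≈ 197°.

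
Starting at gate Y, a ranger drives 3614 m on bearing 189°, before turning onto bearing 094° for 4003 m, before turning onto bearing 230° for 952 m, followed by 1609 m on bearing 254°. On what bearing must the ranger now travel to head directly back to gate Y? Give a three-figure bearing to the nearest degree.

347°

Leg 1 (189°, 3614 m): east 3614 sin 189° = -565.35, north 3614 cos 189° = -3569.51
Leg 2 (094°, 4003 m): east 4003 sin 94° = 3993.25, north 4003 cos 94° = -279.24
Leg 3 (230°, 952 m): east 952 sin 230° = -729.27, north 952 cos 230° = -611.93
Leg 4 (254°, 1609 m): east 1609 sin 254° = -1546.67, north 1609 cos 254° = -443.50
Net displacement: 1151.95 east, -4904.18 north. Direction back to start is (-1151.95, 4904.18): bearing = atan2(-1151.95, 4904.18) mod 360° = 346.78° ≈ 347°.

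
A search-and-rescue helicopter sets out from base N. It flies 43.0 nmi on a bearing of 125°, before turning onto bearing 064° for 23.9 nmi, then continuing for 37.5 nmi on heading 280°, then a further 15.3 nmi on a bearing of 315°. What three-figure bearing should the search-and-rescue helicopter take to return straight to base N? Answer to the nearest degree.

251°

Leg 1 (125°, 43.0 nmi): east 43.0 sin 125° = 35.22, north 43.0 cos 125° = -24.66
Leg 2 (064°, 23.9 nmi): east 23.9 sin 64° = 21.48, north 23.9 cos 64° = 10.48
Leg 3 (280°, 37.5 nmi): east 37.5 sin 280° = -36.93, north 37.5 cos 280° = 6.51
Leg 4 (315°, 15.3 nmi): east 15.3 sin 315° = -10.82, north 15.3 cos 315° = 10.82
Net displacement: 8.96 east, 3.14 north. Direction back to start is (-8.96, -3.14): bearing = atan2(-8.96, -3.14) mod 360° = 250.66° ≈ 251°.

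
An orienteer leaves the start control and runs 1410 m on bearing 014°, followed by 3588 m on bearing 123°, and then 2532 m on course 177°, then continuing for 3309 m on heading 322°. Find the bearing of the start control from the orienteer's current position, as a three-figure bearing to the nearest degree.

Leg 1 (014°, 1410 m): east 1410 sin 14° = 341.11, north 1410 cos 14° = 1368.12
Leg 2 (123°, 3588 m): east 3588 sin 123° = 3009.15, north 3588 cos 123° = -1954.16
Leg 3 (177°, 2532 m): east 2532 sin 177° = 132.51, north 2532 cos 177° = -2528.53
Leg 4 (322°, 3309 m): east 3309 sin 322° = -2037.22, north 3309 cos 322° = 2607.53
Net displacement: 1445.55 east, -507.05 north. Direction back to start is (-1445.55, 507.05): bearing = atan2(-1445.55, 507.05) mod 360° = 289.33° ≈ 289°.

289°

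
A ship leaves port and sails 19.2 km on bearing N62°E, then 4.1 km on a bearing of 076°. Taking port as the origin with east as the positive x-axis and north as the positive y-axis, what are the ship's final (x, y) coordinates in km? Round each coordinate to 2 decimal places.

(20.93, 10.01)

Leg 1 (N62°E, 19.2 km): east 19.2 sin 62° = 16.95, north 19.2 cos 62° = 9.01
Leg 2 (076°, 4.1 km): east 4.1 sin 76° = 3.98, north 4.1 cos 76° = 0.99
Summing: 20.93 km east, 10.01 km north → (20.93, 10.01).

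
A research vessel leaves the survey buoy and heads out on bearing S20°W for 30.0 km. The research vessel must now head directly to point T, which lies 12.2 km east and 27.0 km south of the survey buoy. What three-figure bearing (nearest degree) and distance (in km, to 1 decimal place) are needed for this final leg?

Leg 1 (S20°W, 30.0 km): east 30.0 sin 200° = -10.26, north 30.0 cos 200° = -28.19
Current position: (-10.26, -28.19). Target: (12.2, -27.0). Remaining: Δeast = 22.46, Δnorth = 1.19.
Bearing = atan2(22.46, 1.19) mod 360° = 86.97°; distance = √((22.46)² + (1.19)²) = 22.492 km.

087°, 22.5 km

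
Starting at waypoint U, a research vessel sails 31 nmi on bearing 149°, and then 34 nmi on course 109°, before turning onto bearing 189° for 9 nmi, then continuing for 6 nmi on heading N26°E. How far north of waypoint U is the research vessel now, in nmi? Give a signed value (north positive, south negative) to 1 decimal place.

Leg 1 (149°, 31 nmi): east 31 sin 149° = 15.97, north 31 cos 149° = -26.57
Leg 2 (109°, 34 nmi): east 34 sin 109° = 32.15, north 34 cos 109° = -11.07
Leg 3 (189°, 9 nmi): east 9 sin 189° = -1.41, north 9 cos 189° = -8.89
Leg 4 (N26°E, 6 nmi): east 6 sin 26° = 2.63, north 6 cos 26° = 5.39
Net north component: -41.14 nmi.

-41.1 nmi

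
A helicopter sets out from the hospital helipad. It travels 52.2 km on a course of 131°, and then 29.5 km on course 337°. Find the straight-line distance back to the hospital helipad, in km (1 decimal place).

Leg 1 (131°, 52.2 km): east 52.2 sin 131° = 39.40, north 52.2 cos 131° = -34.25
Leg 2 (337°, 29.5 km): east 29.5 sin 337° = -11.53, north 29.5 cos 337° = 27.15
Net: 27.87 east, -7.09 north. Distance = √((27.87)² + (-7.09)²) = 28.757 km.

28.8 km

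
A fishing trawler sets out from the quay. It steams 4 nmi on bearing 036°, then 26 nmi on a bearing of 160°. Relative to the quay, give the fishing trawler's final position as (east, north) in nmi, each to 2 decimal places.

Leg 1 (036°, 4 nmi): east 4 sin 36° = 2.35, north 4 cos 36° = 3.24
Leg 2 (160°, 26 nmi): east 26 sin 160° = 8.89, north 26 cos 160° = -24.43
Summing: 11.24 nmi east, -21.20 nmi north → (11.24, -21.20).

(11.24, -21.20)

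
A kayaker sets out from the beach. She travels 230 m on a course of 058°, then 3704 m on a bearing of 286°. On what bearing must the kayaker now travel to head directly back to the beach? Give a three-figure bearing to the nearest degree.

Leg 1 (058°, 230 m): east 230 sin 58° = 195.05, north 230 cos 58° = 121.88
Leg 2 (286°, 3704 m): east 3704 sin 286° = -3560.51, north 3704 cos 286° = 1020.96
Net displacement: -3365.46 east, 1142.84 north. Direction back to start is (3365.46, -1142.84): bearing = atan2(3365.46, -1142.84) mod 360° = 108.76° ≈ 109°.

109°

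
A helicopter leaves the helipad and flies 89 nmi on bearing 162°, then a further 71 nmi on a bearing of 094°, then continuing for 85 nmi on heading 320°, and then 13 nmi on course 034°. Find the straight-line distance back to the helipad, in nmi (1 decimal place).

Leg 1 (162°, 89 nmi): east 89 sin 162° = 27.50, north 89 cos 162° = -84.64
Leg 2 (094°, 71 nmi): east 71 sin 94° = 70.83, north 71 cos 94° = -4.95
Leg 3 (320°, 85 nmi): east 85 sin 320° = -54.64, north 85 cos 320° = 65.11
Leg 4 (034°, 13 nmi): east 13 sin 34° = 7.27, north 13 cos 34° = 10.78
Net: 50.96 east, -13.71 north. Distance = √((50.96)² + (-13.71)²) = 52.773 nmi.

52.8 nmi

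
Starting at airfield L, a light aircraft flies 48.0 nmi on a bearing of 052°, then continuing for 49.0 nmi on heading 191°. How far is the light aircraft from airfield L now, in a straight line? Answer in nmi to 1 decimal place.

Leg 1 (052°, 48.0 nmi): east 48.0 sin 52° = 37.82, north 48.0 cos 52° = 29.55
Leg 2 (191°, 49.0 nmi): east 49.0 sin 191° = -9.35, north 49.0 cos 191° = -48.10
Net: 28.47 east, -18.55 north. Distance = √((28.47)² + (-18.55)²) = 33.983 nmi.

34.0 nmi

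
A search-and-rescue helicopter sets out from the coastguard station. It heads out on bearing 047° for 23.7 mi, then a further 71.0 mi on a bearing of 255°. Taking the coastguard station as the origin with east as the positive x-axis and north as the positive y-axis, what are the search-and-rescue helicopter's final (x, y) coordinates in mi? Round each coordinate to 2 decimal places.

Leg 1 (047°, 23.7 mi): east 23.7 sin 47° = 17.33, north 23.7 cos 47° = 16.16
Leg 2 (255°, 71.0 mi): east 71.0 sin 255° = -68.58, north 71.0 cos 255° = -18.38
Summing: -51.25 mi east, -2.21 mi north → (-51.25, -2.21).

(-51.25, -2.21)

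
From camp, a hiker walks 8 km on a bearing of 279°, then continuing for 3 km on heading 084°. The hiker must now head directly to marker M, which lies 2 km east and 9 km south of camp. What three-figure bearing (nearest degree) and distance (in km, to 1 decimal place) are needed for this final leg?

Leg 1 (279°, 8 km): east 8 sin 279° = -7.90, north 8 cos 279° = 1.25
Leg 2 (084°, 3 km): east 3 sin 84° = 2.98, north 3 cos 84° = 0.31
Current position: (-4.92, 1.57). Target: (2, -9). Remaining: Δeast = 6.92, Δnorth = -10.57.
Bearing = atan2(6.92, -10.57) mod 360° = 146.78°; distance = √((6.92)² + (-10.57)²) = 12.628 km.

147°, 12.6 km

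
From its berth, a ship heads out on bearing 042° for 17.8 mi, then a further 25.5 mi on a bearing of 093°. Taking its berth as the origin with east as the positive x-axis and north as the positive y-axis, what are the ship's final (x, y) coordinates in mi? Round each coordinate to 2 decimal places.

(37.38, 11.89)

Leg 1 (042°, 17.8 mi): east 17.8 sin 42° = 11.91, north 17.8 cos 42° = 13.23
Leg 2 (093°, 25.5 mi): east 25.5 sin 93° = 25.47, north 25.5 cos 93° = -1.33
Summing: 37.38 mi east, 11.89 mi north → (37.38, 11.89).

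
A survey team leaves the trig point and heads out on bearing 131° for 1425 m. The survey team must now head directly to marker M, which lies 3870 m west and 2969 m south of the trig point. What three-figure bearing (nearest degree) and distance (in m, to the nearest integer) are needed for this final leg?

Leg 1 (131°, 1425 m): east 1425 sin 131° = 1075.46, north 1425 cos 131° = -934.88
Current position: (1075.46, -934.88). Target: (-3870, -2969). Remaining: Δeast = -4945.46, Δnorth = -2034.12.
Bearing = atan2(-4945.46, -2034.12) mod 360° = 247.64°; distance = √((-4945.46)² + (-2034.12)²) = 5347.449 m.

248°, 5347 m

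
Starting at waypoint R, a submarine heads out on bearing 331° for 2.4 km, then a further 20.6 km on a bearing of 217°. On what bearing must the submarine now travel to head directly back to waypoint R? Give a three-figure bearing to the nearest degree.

043°

Leg 1 (331°, 2.4 km): east 2.4 sin 331° = -1.16, north 2.4 cos 331° = 2.10
Leg 2 (217°, 20.6 km): east 20.6 sin 217° = -12.40, north 20.6 cos 217° = -16.45
Net displacement: -13.56 east, -14.35 north. Direction back to start is (13.56, 14.35): bearing = atan2(13.56, 14.35) mod 360° = 43.38° ≈ 043°.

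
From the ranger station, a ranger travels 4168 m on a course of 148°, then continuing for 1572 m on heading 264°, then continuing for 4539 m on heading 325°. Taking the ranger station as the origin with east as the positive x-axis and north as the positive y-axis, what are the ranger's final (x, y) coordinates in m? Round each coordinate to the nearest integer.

(-1958, 19)

Leg 1 (148°, 4168 m): east 4168 sin 148° = 2208.70, north 4168 cos 148° = -3534.66
Leg 2 (264°, 1572 m): east 1572 sin 264° = -1563.39, north 1572 cos 264° = -164.32
Leg 3 (325°, 4539 m): east 4539 sin 325° = -2603.46, north 4539 cos 325° = 3718.13
Summing: -1958.15 m east, 19.15 m north → (-1958, 19).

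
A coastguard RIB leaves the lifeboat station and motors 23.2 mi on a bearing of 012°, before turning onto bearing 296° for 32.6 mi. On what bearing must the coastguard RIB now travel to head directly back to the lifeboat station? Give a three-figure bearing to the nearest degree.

Leg 1 (012°, 23.2 mi): east 23.2 sin 12° = 4.82, north 23.2 cos 12° = 22.69
Leg 2 (296°, 32.6 mi): east 32.6 sin 296° = -29.30, north 32.6 cos 296° = 14.29
Net displacement: -24.48 east, 36.98 north. Direction back to start is (24.48, -36.98): bearing = atan2(24.48, -36.98) mod 360° = 146.50° ≈ 147°.

147°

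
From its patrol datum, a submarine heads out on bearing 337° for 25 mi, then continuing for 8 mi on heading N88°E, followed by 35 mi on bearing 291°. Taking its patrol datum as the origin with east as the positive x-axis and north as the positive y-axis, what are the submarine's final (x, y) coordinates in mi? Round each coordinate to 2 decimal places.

Leg 1 (337°, 25 mi): east 25 sin 337° = -9.77, north 25 cos 337° = 23.01
Leg 2 (N88°E, 8 mi): east 8 sin 88° = 8.00, north 8 cos 88° = 0.28
Leg 3 (291°, 35 mi): east 35 sin 291° = -32.68, north 35 cos 291° = 12.54
Summing: -34.45 mi east, 35.83 mi north → (-34.45, 35.83).

(-34.45, 35.83)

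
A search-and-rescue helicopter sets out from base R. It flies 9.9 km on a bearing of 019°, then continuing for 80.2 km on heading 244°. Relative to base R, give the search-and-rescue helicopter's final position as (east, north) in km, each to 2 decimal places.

(-68.86, -25.80)

Leg 1 (019°, 9.9 km): east 9.9 sin 19° = 3.22, north 9.9 cos 19° = 9.36
Leg 2 (244°, 80.2 km): east 80.2 sin 244° = -72.08, north 80.2 cos 244° = -35.16
Summing: -68.86 km east, -25.80 km north → (-68.86, -25.80).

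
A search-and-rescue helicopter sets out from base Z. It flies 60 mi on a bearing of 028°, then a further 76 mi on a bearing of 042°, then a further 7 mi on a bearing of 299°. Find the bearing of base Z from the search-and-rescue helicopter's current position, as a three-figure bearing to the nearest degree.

213°

Leg 1 (028°, 60 mi): east 60 sin 28° = 28.17, north 60 cos 28° = 52.98
Leg 2 (042°, 76 mi): east 76 sin 42° = 50.85, north 76 cos 42° = 56.48
Leg 3 (299°, 7 mi): east 7 sin 299° = -6.12, north 7 cos 299° = 3.39
Net displacement: 72.90 east, 112.85 north. Direction back to start is (-72.90, -112.85): bearing = atan2(-72.90, -112.85) mod 360° = 212.86° ≈ 213°.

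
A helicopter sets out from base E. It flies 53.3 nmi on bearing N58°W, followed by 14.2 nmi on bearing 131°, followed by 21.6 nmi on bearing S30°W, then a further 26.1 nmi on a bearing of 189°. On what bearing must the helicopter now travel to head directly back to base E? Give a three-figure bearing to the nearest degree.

Leg 1 (N58°W, 53.3 nmi): east 53.3 sin 302° = -45.20, north 53.3 cos 302° = 28.24
Leg 2 (131°, 14.2 nmi): east 14.2 sin 131° = 10.72, north 14.2 cos 131° = -9.32
Leg 3 (S30°W, 21.6 nmi): east 21.6 sin 210° = -10.80, north 21.6 cos 210° = -18.71
Leg 4 (189°, 26.1 nmi): east 26.1 sin 189° = -4.08, north 26.1 cos 189° = -25.78
Net displacement: -49.37 east, -25.56 north. Direction back to start is (49.37, 25.56): bearing = atan2(49.37, 25.56) mod 360° = 62.63° ≈ 063°.

063°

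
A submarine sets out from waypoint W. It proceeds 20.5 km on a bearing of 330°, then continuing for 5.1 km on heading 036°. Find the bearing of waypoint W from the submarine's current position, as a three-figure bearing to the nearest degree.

162°

Leg 1 (330°, 20.5 km): east 20.5 sin 330° = -10.25, north 20.5 cos 330° = 17.75
Leg 2 (036°, 5.1 km): east 5.1 sin 36° = 3.00, north 5.1 cos 36° = 4.13
Net displacement: -7.25 east, 21.88 north. Direction back to start is (7.25, -21.88): bearing = atan2(7.25, -21.88) mod 360° = 161.66° ≈ 162°.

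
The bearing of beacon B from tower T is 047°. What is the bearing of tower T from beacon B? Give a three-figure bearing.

227°

Back-bearing = 047° + 180° = 227°.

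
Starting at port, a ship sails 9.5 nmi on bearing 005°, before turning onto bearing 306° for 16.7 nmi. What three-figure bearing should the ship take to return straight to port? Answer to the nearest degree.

Leg 1 (005°, 9.5 nmi): east 9.5 sin 5° = 0.83, north 9.5 cos 5° = 9.46
Leg 2 (306°, 16.7 nmi): east 16.7 sin 306° = -13.51, north 16.7 cos 306° = 9.82
Net displacement: -12.68 east, 19.28 north. Direction back to start is (12.68, -19.28): bearing = atan2(12.68, -19.28) mod 360° = 146.66° ≈ 147°.

147°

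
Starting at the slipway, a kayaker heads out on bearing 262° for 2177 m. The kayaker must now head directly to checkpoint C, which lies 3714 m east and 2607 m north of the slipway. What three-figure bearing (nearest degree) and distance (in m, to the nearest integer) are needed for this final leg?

064°, 6552 m

Leg 1 (262°, 2177 m): east 2177 sin 262° = -2155.81, north 2177 cos 262° = -302.98
Current position: (-2155.81, -302.98). Target: (3714, 2607). Remaining: Δeast = 5869.81, Δnorth = 2909.98.
Bearing = atan2(5869.81, 2909.98) mod 360° = 63.63°; distance = √((5869.81)² + (2909.98)²) = 6551.541 m.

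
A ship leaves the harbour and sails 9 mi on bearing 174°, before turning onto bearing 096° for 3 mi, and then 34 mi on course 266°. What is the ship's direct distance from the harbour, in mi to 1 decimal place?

Leg 1 (174°, 9 mi): east 9 sin 174° = 0.94, north 9 cos 174° = -8.95
Leg 2 (096°, 3 mi): east 3 sin 96° = 2.98, north 3 cos 96° = -0.31
Leg 3 (266°, 34 mi): east 34 sin 266° = -33.92, north 34 cos 266° = -2.37
Net: -29.99 east, -11.64 north. Distance = √((-29.99)² + (-11.64)²) = 32.171 mi.

32.2 mi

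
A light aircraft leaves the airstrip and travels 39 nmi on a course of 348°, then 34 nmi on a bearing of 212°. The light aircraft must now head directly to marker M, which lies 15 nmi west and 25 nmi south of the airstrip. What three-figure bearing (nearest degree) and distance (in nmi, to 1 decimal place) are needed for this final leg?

Leg 1 (348°, 39 nmi): east 39 sin 348° = -8.11, north 39 cos 348° = 38.15
Leg 2 (212°, 34 nmi): east 34 sin 212° = -18.02, north 34 cos 212° = -28.83
Current position: (-26.13, 9.31). Target: (-15, -25). Remaining: Δeast = 11.13, Δnorth = -34.31.
Bearing = atan2(11.13, -34.31) mod 360° = 162.04°; distance = √((11.13)² + (-34.31)²) = 36.073 nmi.

162°, 36.1 nmi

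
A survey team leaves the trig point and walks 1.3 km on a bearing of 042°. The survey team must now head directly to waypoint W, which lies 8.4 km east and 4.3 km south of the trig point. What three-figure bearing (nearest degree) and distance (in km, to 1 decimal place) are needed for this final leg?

Leg 1 (042°, 1.3 km): east 1.3 sin 42° = 0.87, north 1.3 cos 42° = 0.97
Current position: (0.87, 0.97). Target: (8.4, -4.3). Remaining: Δeast = 7.53, Δnorth = -5.27.
Bearing = atan2(7.53, -5.27) mod 360° = 124.97°; distance = √((7.53)² + (-5.27)²) = 9.189 km.

125°, 9.2 km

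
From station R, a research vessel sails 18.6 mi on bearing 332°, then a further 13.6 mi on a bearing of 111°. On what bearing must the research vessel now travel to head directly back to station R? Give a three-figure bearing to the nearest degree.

Leg 1 (332°, 18.6 mi): east 18.6 sin 332° = -8.73, north 18.6 cos 332° = 16.42
Leg 2 (111°, 13.6 mi): east 13.6 sin 111° = 12.70, north 13.6 cos 111° = -4.87
Net displacement: 3.96 east, 11.55 north. Direction back to start is (-3.96, -11.55): bearing = atan2(-3.96, -11.55) mod 360° = 198.95° ≈ 199°.

199°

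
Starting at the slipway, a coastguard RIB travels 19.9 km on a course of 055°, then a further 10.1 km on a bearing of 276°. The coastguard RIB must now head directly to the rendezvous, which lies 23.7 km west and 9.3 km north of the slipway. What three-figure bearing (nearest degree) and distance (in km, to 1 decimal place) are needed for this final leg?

Leg 1 (055°, 19.9 km): east 19.9 sin 55° = 16.30, north 19.9 cos 55° = 11.41
Leg 2 (276°, 10.1 km): east 10.1 sin 276° = -10.04, north 10.1 cos 276° = 1.06
Current position: (6.26, 12.47). Target: (-23.7, 9.3). Remaining: Δeast = -29.96, Δnorth = -3.17.
Bearing = atan2(-29.96, -3.17) mod 360° = 263.96°; distance = √((-29.96)² + (-3.17)²) = 30.124 km.

264°, 30.1 km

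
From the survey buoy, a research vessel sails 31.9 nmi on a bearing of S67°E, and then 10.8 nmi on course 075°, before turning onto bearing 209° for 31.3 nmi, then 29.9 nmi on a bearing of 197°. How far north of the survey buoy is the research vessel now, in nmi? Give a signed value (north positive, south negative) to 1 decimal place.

-65.6 nmi

Leg 1 (S67°E, 31.9 nmi): east 31.9 sin 113° = 29.36, north 31.9 cos 113° = -12.46
Leg 2 (075°, 10.8 nmi): east 10.8 sin 75° = 10.43, north 10.8 cos 75° = 2.80
Leg 3 (209°, 31.3 nmi): east 31.3 sin 209° = -15.17, north 31.3 cos 209° = -27.38
Leg 4 (197°, 29.9 nmi): east 29.9 sin 197° = -8.74, north 29.9 cos 197° = -28.59
Net north component: -65.64 nmi.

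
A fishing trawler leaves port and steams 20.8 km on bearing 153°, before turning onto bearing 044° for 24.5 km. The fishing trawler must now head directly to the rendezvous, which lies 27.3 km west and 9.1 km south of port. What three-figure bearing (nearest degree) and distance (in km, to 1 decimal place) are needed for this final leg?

Leg 1 (153°, 20.8 km): east 20.8 sin 153° = 9.44, north 20.8 cos 153° = -18.53
Leg 2 (044°, 24.5 km): east 24.5 sin 44° = 17.02, north 24.5 cos 44° = 17.62
Current position: (26.46, -0.91). Target: (-27.3, -9.1). Remaining: Δeast = -53.76, Δnorth = -8.19.
Bearing = atan2(-53.76, -8.19) mod 360° = 261.34°; distance = √((-53.76)² + (-8.19)²) = 54.383 km.

261°, 54.4 km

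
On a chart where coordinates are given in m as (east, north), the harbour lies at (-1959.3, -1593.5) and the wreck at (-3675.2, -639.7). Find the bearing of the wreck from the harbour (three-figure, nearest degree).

Δeast = -3675.2 − -1959.3 = -1715.90; Δnorth = -639.7 − -1593.5 = 953.80.
Bearing = atan2(Δeast, Δnorth) mod 360° = 299.07° ≈ 299°.

299°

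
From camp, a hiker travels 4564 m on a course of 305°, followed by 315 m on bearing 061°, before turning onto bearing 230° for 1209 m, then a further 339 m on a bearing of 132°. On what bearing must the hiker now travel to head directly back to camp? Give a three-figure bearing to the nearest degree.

113°

Leg 1 (305°, 4564 m): east 4564 sin 305° = -3738.61, north 4564 cos 305° = 2617.80
Leg 2 (061°, 315 m): east 315 sin 61° = 275.51, north 315 cos 61° = 152.72
Leg 3 (230°, 1209 m): east 1209 sin 230° = -926.15, north 1209 cos 230° = -777.13
Leg 4 (132°, 339 m): east 339 sin 132° = 251.93, north 339 cos 132° = -226.84
Net displacement: -4137.33 east, 1766.55 north. Direction back to start is (4137.33, -1766.55): bearing = atan2(4137.33, -1766.55) mod 360° = 113.12° ≈ 113°.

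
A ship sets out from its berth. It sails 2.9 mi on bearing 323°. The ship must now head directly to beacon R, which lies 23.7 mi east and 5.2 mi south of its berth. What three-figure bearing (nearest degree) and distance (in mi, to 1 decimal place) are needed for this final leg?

106°, 26.5 mi

Leg 1 (323°, 2.9 mi): east 2.9 sin 323° = -1.75, north 2.9 cos 323° = 2.32
Current position: (-1.75, 2.32). Target: (23.7, -5.2). Remaining: Δeast = 25.45, Δnorth = -7.52.
Bearing = atan2(25.45, -7.52) mod 360° = 106.46°; distance = √((25.45)² + (-7.52)²) = 26.532 mi.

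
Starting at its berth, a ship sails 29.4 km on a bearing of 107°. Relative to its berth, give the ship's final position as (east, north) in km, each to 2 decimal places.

Leg 1 (107°, 29.4 km): east 29.4 sin 107° = 28.12, north 29.4 cos 107° = -8.60
Summing: 28.12 km east, -8.60 km north → (28.12, -8.60).

(28.12, -8.60)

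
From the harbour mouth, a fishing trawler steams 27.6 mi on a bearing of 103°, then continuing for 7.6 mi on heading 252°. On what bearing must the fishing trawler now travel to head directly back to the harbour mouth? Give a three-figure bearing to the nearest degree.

Leg 1 (103°, 27.6 mi): east 27.6 sin 103° = 26.89, north 27.6 cos 103° = -6.21
Leg 2 (252°, 7.6 mi): east 7.6 sin 252° = -7.23, north 7.6 cos 252° = -2.35
Net displacement: 19.66 east, -8.56 north. Direction back to start is (-19.66, 8.56): bearing = atan2(-19.66, 8.56) mod 360° = 293.52° ≈ 294°.

294°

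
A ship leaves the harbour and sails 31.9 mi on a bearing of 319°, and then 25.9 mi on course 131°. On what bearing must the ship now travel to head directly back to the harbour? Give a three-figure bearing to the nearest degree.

Leg 1 (319°, 31.9 mi): east 31.9 sin 319° = -20.93, north 31.9 cos 319° = 24.08
Leg 2 (131°, 25.9 mi): east 25.9 sin 131° = 19.55, north 25.9 cos 131° = -16.99
Net displacement: -1.38 east, 7.08 north. Direction back to start is (1.38, -7.08): bearing = atan2(1.38, -7.08) mod 360° = 168.97° ≈ 169°.

169°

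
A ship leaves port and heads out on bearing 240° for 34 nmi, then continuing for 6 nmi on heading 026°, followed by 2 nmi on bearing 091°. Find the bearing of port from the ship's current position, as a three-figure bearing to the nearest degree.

065°

Leg 1 (240°, 34 nmi): east 34 sin 240° = -29.44, north 34 cos 240° = -17.00
Leg 2 (026°, 6 nmi): east 6 sin 26° = 2.63, north 6 cos 26° = 5.39
Leg 3 (091°, 2 nmi): east 2 sin 91° = 2.00, north 2 cos 91° = -0.03
Net displacement: -24.81 east, -11.64 north. Direction back to start is (24.81, 11.64): bearing = atan2(24.81, 11.64) mod 360° = 64.87° ≈ 065°.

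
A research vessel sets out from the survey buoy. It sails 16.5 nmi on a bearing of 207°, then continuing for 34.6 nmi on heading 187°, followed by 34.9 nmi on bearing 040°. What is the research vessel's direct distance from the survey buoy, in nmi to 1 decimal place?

24.8 nmi

Leg 1 (207°, 16.5 nmi): east 16.5 sin 207° = -7.49, north 16.5 cos 207° = -14.70
Leg 2 (187°, 34.6 nmi): east 34.6 sin 187° = -4.22, north 34.6 cos 187° = -34.34
Leg 3 (040°, 34.9 nmi): east 34.9 sin 40° = 22.43, north 34.9 cos 40° = 26.73
Net: 10.73 east, -22.31 north. Distance = √((10.73)² + (-22.31)²) = 24.753 nmi.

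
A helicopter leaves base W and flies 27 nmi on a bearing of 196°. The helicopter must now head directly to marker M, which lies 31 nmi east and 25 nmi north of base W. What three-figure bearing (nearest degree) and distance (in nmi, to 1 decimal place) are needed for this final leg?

037°, 63.8 nmi

Leg 1 (196°, 27 nmi): east 27 sin 196° = -7.44, north 27 cos 196° = -25.95
Current position: (-7.44, -25.95). Target: (31, 25). Remaining: Δeast = 38.44, Δnorth = 50.95.
Bearing = atan2(38.44, 50.95) mod 360° = 37.03°; distance = √((38.44)² + (50.95)²) = 63.829 nmi.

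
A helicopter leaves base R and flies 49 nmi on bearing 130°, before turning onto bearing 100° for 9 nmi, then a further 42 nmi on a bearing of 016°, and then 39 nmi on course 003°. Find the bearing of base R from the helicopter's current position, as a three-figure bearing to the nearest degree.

Leg 1 (130°, 49 nmi): east 49 sin 130° = 37.54, north 49 cos 130° = -31.50
Leg 2 (100°, 9 nmi): east 9 sin 100° = 8.86, north 9 cos 100° = -1.56
Leg 3 (016°, 42 nmi): east 42 sin 16° = 11.58, north 42 cos 16° = 40.37
Leg 4 (003°, 39 nmi): east 39 sin 3° = 2.04, north 39 cos 3° = 38.95
Net displacement: 60.02 east, 46.26 north. Direction back to start is (-60.02, -46.26): bearing = atan2(-60.02, -46.26) mod 360° = 232.38° ≈ 232°.

232°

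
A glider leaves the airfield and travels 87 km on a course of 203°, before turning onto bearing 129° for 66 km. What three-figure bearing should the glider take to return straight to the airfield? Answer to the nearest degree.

352°

Leg 1 (203°, 87 km): east 87 sin 203° = -33.99, north 87 cos 203° = -80.08
Leg 2 (129°, 66 km): east 66 sin 129° = 51.29, north 66 cos 129° = -41.54
Net displacement: 17.30 east, -121.62 north. Direction back to start is (-17.30, 121.62): bearing = atan2(-17.30, 121.62) mod 360° = 351.91° ≈ 352°.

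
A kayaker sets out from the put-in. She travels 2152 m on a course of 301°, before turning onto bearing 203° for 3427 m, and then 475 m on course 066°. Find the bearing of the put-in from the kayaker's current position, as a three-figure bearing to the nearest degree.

Leg 1 (301°, 2152 m): east 2152 sin 301° = -1844.62, north 2152 cos 301° = 1108.36
Leg 2 (203°, 3427 m): east 3427 sin 203° = -1339.04, north 3427 cos 203° = -3154.57
Leg 3 (066°, 475 m): east 475 sin 66° = 433.93, north 475 cos 66° = 193.20
Net displacement: -2749.73 east, -1853.01 north. Direction back to start is (2749.73, 1853.01): bearing = atan2(2749.73, 1853.01) mod 360° = 56.02° ≈ 056°.

056°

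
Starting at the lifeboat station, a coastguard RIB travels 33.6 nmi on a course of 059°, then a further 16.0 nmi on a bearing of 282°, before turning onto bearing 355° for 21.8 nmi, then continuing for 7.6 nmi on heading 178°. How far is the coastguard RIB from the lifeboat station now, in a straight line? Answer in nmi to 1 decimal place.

Leg 1 (059°, 33.6 nmi): east 33.6 sin 59° = 28.80, north 33.6 cos 59° = 17.31
Leg 2 (282°, 16.0 nmi): east 16.0 sin 282° = -15.65, north 16.0 cos 282° = 3.33
Leg 3 (355°, 21.8 nmi): east 21.8 sin 355° = -1.90, north 21.8 cos 355° = 21.72
Leg 4 (178°, 7.6 nmi): east 7.6 sin 178° = 0.27, north 7.6 cos 178° = -7.60
Net: 11.52 east, 34.75 north. Distance = √((11.52)² + (34.75)²) = 36.612 nmi.

36.6 nmi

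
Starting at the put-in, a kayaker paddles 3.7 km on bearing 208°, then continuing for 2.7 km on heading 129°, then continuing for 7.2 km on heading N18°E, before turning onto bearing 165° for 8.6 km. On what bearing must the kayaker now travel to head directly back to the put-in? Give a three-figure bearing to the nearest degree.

Leg 1 (208°, 3.7 km): east 3.7 sin 208° = -1.74, north 3.7 cos 208° = -3.27
Leg 2 (129°, 2.7 km): east 2.7 sin 129° = 2.10, north 2.7 cos 129° = -1.70
Leg 3 (N18°E, 7.2 km): east 7.2 sin 18° = 2.22, north 7.2 cos 18° = 6.85
Leg 4 (165°, 8.6 km): east 8.6 sin 165° = 2.23, north 8.6 cos 165° = -8.31
Net displacement: 4.81 east, -6.43 north. Direction back to start is (-4.81, 6.43): bearing = atan2(-4.81, 6.43) mod 360° = 323.17° ≈ 323°.

323°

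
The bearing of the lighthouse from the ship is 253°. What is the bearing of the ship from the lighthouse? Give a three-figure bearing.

Back-bearing = 253° − 180° = 073°.

073°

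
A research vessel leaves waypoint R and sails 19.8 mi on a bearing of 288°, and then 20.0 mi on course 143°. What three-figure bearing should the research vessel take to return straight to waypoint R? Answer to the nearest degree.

Leg 1 (288°, 19.8 mi): east 19.8 sin 288° = -18.83, north 19.8 cos 288° = 6.12
Leg 2 (143°, 20.0 mi): east 20.0 sin 143° = 12.04, north 20.0 cos 143° = -15.97
Net displacement: -6.79 east, -9.85 north. Direction back to start is (6.79, 9.85): bearing = atan2(6.79, 9.85) mod 360° = 34.59° ≈ 035°.

035°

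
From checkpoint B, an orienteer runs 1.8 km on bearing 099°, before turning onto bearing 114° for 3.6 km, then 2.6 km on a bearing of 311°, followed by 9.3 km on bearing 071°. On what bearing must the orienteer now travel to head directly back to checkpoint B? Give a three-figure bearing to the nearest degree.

256°

Leg 1 (099°, 1.8 km): east 1.8 sin 99° = 1.78, north 1.8 cos 99° = -0.28
Leg 2 (114°, 3.6 km): east 3.6 sin 114° = 3.29, north 3.6 cos 114° = -1.46
Leg 3 (311°, 2.6 km): east 2.6 sin 311° = -1.96, north 2.6 cos 311° = 1.71
Leg 4 (071°, 9.3 km): east 9.3 sin 71° = 8.79, north 9.3 cos 71° = 3.03
Net displacement: 11.90 east, 2.99 north. Direction back to start is (-11.90, -2.99): bearing = atan2(-11.90, -2.99) mod 360° = 255.90° ≈ 256°.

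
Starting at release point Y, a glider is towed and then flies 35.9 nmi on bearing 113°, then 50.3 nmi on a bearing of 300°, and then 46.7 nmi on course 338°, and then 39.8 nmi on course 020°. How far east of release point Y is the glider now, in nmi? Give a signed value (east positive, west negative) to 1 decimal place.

-14.4 nmi

Leg 1 (113°, 35.9 nmi): east 35.9 sin 113° = 33.05, north 35.9 cos 113° = -14.03
Leg 2 (300°, 50.3 nmi): east 50.3 sin 300° = -43.56, north 50.3 cos 300° = 25.15
Leg 3 (338°, 46.7 nmi): east 46.7 sin 338° = -17.49, north 46.7 cos 338° = 43.30
Leg 4 (020°, 39.8 nmi): east 39.8 sin 20° = 13.61, north 39.8 cos 20° = 37.40
Net east component: -14.40 nmi.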